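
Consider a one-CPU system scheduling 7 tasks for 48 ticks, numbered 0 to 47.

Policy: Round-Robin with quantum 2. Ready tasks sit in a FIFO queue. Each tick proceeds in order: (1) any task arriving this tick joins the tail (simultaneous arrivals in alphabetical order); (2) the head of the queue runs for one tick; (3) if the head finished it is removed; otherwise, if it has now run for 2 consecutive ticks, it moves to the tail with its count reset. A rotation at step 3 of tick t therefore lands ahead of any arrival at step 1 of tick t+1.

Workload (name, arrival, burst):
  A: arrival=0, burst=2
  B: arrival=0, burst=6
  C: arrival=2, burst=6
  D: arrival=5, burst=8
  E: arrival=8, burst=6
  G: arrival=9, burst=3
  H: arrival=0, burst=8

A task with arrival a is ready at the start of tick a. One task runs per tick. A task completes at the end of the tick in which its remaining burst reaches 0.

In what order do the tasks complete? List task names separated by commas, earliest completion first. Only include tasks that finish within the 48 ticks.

completion order = A, B, C, G, H, E, D

t=0: queue=[A,B,H] q_used=0 → run A
t=1: queue=[A,B,H] q_used=1 → run A
t=2: queue=[B,H,C] q_used=0 → run B
t=3: queue=[B,H,C] q_used=1 → run B
t=4: queue=[H,C,B] q_used=0 → run H
t=5: queue=[H,C,B,D] q_used=1 → run H
t=6: queue=[C,B,D,H] q_used=0 → run C
t=7: queue=[C,B,D,H] q_used=1 → run C
t=8: queue=[B,D,H,C,E] q_used=0 → run B
t=9: queue=[B,D,H,C,E,G] q_used=1 → run B
t=10: queue=[D,H,C,E,G,B] q_used=0 → run D
t=11: queue=[D,H,C,E,G,B] q_used=1 → run D
t=12: queue=[H,C,E,G,B,D] q_used=0 → run H
t=13: queue=[H,C,E,G,B,D] q_used=1 → run H
t=14: queue=[C,E,G,B,D,H] q_used=0 → run C
t=15: queue=[C,E,G,B,D,H] q_used=1 → run C
t=16: queue=[E,G,B,D,H,C] q_used=0 → run E
t=17: queue=[E,G,B,D,H,C] q_used=1 → run E
t=18: queue=[G,B,D,H,C,E] q_used=0 → run G
t=19: queue=[G,B,D,H,C,E] q_used=1 → run G
t=20: queue=[B,D,H,C,E,G] q_used=0 → run B
t=21: queue=[B,D,H,C,E,G] q_used=1 → run B
t=22: queue=[D,H,C,E,G] q_used=0 → run D
t=23: queue=[D,H,C,E,G] q_used=1 → run D
t=24: queue=[H,C,E,G,D] q_used=0 → run H
t=25: queue=[H,C,E,G,D] q_used=1 → run H
t=26: queue=[C,E,G,D,H] q_used=0 → run C
t=27: queue=[C,E,G,D,H] q_used=1 → run C
t=28: queue=[E,G,D,H] q_used=0 → run E
t=29: queue=[E,G,D,H] q_used=1 → run E
t=30: queue=[G,D,H,E] q_used=0 → run G
t=31: queue=[D,H,E] q_used=0 → run D
t=32: queue=[D,H,E] q_used=1 → run D
t=33: queue=[H,E,D] q_used=0 → run H
t=34: queue=[H,E,D] q_used=1 → run H
t=35: queue=[E,D] q_used=0 → run E
t=36: queue=[E,D] q_used=1 → run E
t=37: queue=[D] q_used=0 → run D
t=38: queue=[D] q_used=1 → run D
t=39: (idle)
t=40: (idle)
t=41: (idle)
t=42: (idle)
t=43: (idle)
t=44: (idle)
t=45: (idle)
t=46: (idle)
t=47: (idle)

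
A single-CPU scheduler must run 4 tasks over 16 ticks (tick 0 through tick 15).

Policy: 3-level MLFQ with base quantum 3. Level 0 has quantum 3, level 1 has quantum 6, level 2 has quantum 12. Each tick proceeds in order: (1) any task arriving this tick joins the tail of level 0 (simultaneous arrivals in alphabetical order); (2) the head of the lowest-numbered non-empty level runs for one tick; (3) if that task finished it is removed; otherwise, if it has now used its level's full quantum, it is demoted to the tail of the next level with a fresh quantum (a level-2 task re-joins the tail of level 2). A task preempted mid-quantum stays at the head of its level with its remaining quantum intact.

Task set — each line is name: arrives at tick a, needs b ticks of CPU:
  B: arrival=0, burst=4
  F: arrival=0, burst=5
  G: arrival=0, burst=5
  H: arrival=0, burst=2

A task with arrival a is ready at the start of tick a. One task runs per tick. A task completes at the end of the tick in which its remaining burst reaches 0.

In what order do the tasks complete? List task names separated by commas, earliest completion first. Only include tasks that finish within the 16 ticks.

t=0: L0/L1/L2 = BFGH/-/- → run B
t=1: L0/L1/L2 = BFGH/-/- → run B
t=2: L0/L1/L2 = BFGH/-/- → run B
t=3: L0/L1/L2 = FGH/B/- → run F
t=4: L0/L1/L2 = FGH/B/- → run F
t=5: L0/L1/L2 = FGH/B/- → run F
t=6: L0/L1/L2 = GH/BF/- → run G
t=7: L0/L1/L2 = GH/BF/- → run G
t=8: L0/L1/L2 = GH/BF/- → run G
t=9: L0/L1/L2 = H/BFG/- → run H
t=10: L0/L1/L2 = H/BFG/- → run H
t=11: L0/L1/L2 = -/BFG/- → run B
t=12: L0/L1/L2 = -/FG/- → run F
t=13: L0/L1/L2 = -/FG/- → run F
t=14: L0/L1/L2 = -/G/- → run G
t=15: L0/L1/L2 = -/G/- → run G

completion order = H, B, F, G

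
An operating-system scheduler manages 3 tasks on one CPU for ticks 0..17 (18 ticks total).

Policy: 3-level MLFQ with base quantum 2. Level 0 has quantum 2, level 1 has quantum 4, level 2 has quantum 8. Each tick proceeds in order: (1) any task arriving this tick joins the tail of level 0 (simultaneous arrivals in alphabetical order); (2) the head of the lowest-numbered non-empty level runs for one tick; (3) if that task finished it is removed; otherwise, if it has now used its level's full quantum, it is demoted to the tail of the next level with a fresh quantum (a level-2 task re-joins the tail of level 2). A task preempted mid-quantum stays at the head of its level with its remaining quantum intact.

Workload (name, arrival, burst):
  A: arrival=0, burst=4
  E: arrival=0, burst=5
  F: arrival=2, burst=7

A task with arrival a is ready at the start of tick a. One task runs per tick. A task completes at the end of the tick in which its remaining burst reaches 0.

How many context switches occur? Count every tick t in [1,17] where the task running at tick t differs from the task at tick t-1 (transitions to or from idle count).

context switches = 6

t=0: L0/L1/L2 = AE/-/- → run A
t=1: L0/L1/L2 = AE/-/- → run A
t=2: L0/L1/L2 = EF/A/- → run E
t=3: L0/L1/L2 = EF/A/- → run E
t=4: L0/L1/L2 = F/AE/- → run F
t=5: L0/L1/L2 = F/AE/- → run F
t=6: L0/L1/L2 = -/AEF/- → run A
t=7: L0/L1/L2 = -/AEF/- → run A
t=8: L0/L1/L2 = -/EF/- → run E
t=9: L0/L1/L2 = -/EF/- → run E
t=10: L0/L1/L2 = -/EF/- → run E
t=11: L0/L1/L2 = -/F/- → run F
t=12: L0/L1/L2 = -/F/- → run F
t=13: L0/L1/L2 = -/F/- → run F
t=14: L0/L1/L2 = -/F/- → run F
t=15: L0/L1/L2 = -/-/F → run F
t=16: (idle)
t=17: (idle)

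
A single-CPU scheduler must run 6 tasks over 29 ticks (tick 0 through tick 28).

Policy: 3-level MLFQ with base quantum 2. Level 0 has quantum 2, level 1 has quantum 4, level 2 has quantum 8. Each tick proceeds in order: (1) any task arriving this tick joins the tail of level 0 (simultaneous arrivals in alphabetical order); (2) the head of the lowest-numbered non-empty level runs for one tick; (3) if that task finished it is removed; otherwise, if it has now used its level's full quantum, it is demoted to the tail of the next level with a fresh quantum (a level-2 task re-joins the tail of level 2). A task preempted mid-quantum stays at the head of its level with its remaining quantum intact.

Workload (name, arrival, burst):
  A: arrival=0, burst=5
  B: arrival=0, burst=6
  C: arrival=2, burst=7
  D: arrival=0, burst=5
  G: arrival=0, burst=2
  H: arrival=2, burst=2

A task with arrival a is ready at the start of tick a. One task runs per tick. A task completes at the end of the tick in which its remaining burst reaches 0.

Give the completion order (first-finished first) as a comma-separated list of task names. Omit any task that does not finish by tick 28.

t=0: L0/L1/L2 = ABDG/-/- → run A
t=1: L0/L1/L2 = ABDG/-/- → run A
t=2: L0/L1/L2 = BDGCH/A/- → run B
t=3: L0/L1/L2 = BDGCH/A/- → run B
t=4: L0/L1/L2 = DGCH/AB/- → run D
t=5: L0/L1/L2 = DGCH/AB/- → run D
t=6: L0/L1/L2 = GCH/ABD/- → run G
t=7: L0/L1/L2 = GCH/ABD/- → run G
t=8: L0/L1/L2 = CH/ABD/- → run C
t=9: L0/L1/L2 = CH/ABD/- → run C
t=10: L0/L1/L2 = H/ABDC/- → run H
t=11: L0/L1/L2 = H/ABDC/- → run H
t=12: L0/L1/L2 = -/ABDC/- → run A
t=13: L0/L1/L2 = -/ABDC/- → run A
t=14: L0/L1/L2 = -/ABDC/- → run A
t=15: L0/L1/L2 = -/BDC/- → run B
t=16: L0/L1/L2 = -/BDC/- → run B
t=17: L0/L1/L2 = -/BDC/- → run B
t=18: L0/L1/L2 = -/BDC/- → run B
t=19: L0/L1/L2 = -/DC/- → run D
t=20: L0/L1/L2 = -/DC/- → run D
t=21: L0/L1/L2 = -/DC/- → run D
t=22: L0/L1/L2 = -/C/- → run C
t=23: L0/L1/L2 = -/C/- → run C
t=24: L0/L1/L2 = -/C/- → run C
t=25: L0/L1/L2 = -/C/- → run C
t=26: L0/L1/L2 = -/-/C → run C
t=27: (idle)
t=28: (idle)

completion order = G, H, A, B, D, C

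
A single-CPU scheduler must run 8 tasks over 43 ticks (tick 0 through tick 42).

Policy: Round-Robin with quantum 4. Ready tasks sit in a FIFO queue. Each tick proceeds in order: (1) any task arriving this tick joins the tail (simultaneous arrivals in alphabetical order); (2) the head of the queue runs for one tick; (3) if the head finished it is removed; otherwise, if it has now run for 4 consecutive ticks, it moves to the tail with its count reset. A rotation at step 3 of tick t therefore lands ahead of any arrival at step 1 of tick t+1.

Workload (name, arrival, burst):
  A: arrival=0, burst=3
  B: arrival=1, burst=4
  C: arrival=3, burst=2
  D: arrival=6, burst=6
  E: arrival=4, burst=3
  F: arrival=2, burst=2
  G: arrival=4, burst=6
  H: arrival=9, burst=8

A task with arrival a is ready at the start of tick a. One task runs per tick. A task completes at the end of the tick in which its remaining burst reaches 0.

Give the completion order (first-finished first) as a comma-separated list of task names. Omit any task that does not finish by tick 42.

t=0: queue=[A] q_used=0 → run A
t=1: queue=[A,B] q_used=1 → run A
t=2: queue=[A,B,F] q_used=2 → run A
t=3: queue=[B,F,C] q_used=0 → run B
t=4: queue=[B,F,C,E,G] q_used=1 → run B
t=5: queue=[B,F,C,E,G] q_used=2 → run B
t=6: queue=[B,F,C,E,G,D] q_used=3 → run B
t=7: queue=[F,C,E,G,D] q_used=0 → run F
t=8: queue=[F,C,E,G,D] q_used=1 → run F
t=9: queue=[C,E,G,D,H] q_used=0 → run C
t=10: queue=[C,E,G,D,H] q_used=1 → run C
t=11: queue=[E,G,D,H] q_used=0 → run E
t=12: queue=[E,G,D,H] q_used=1 → run E
t=13: queue=[E,G,D,H] q_used=2 → run E
t=14: queue=[G,D,H] q_used=0 → run G
t=15: queue=[G,D,H] q_used=1 → run G
t=16: queue=[G,D,H] q_used=2 → run G
t=17: queue=[G,D,H] q_used=3 → run G
t=18: queue=[D,H,G] q_used=0 → run D
t=19: queue=[D,H,G] q_used=1 → run D
t=20: queue=[D,H,G] q_used=2 → run D
t=21: queue=[D,H,G] q_used=3 → run D
t=22: queue=[H,G,D] q_used=0 → run H
t=23: queue=[H,G,D] q_used=1 → run H
t=24: queue=[H,G,D] q_used=2 → run H
t=25: queue=[H,G,D] q_used=3 → run H
t=26: queue=[G,D,H] q_used=0 → run G
t=27: queue=[G,D,H] q_used=1 → run G
t=28: queue=[D,H] q_used=0 → run D
t=29: queue=[D,H] q_used=1 → run D
t=30: queue=[H] q_used=0 → run H
t=31: queue=[H] q_used=1 → run H
t=32: queue=[H] q_used=2 → run H
t=33: queue=[H] q_used=3 → run H
t=34: (idle)
t=35: (idle)
t=36: (idle)
t=37: (idle)
t=38: (idle)
t=39: (idle)
t=40: (idle)
t=41: (idle)
t=42: (idle)

completion order = A, B, F, C, E, G, D, H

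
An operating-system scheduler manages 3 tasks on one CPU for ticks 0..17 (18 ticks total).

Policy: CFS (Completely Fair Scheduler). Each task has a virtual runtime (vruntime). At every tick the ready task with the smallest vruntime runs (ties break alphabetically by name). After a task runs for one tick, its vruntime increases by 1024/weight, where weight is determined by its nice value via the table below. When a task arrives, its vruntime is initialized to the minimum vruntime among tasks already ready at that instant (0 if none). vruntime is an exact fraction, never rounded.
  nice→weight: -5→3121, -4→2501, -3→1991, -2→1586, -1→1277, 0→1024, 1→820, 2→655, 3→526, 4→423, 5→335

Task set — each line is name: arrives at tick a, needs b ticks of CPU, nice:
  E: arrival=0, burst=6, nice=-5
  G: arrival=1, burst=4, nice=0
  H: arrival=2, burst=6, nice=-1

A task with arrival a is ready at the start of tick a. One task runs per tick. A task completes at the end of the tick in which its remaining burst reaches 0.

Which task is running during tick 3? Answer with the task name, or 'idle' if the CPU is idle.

running at tick 3 = H

t=0: vr[E=0] → run E
t=1: vr[E=1024/3121 G=1024/3121] → run E
t=2: vr[E=2048/3121 G=1024/3121 H=1024/3121] → run G
t=3: vr[E=2048/3121 G=4145/3121 H=1024/3121] → run H
t=4: vr[E=2048/3121 G=4145/3121 H=4503552/3985517] → run E
t=5: vr[E=3072/3121 G=4145/3121 H=4503552/3985517] → run E
t=6: vr[E=4096/3121 G=4145/3121 H=4503552/3985517] → run H
t=7: vr[E=4096/3121 G=4145/3121 H=7699456/3985517] → run E
t=8: vr[E=5120/3121 G=4145/3121 H=7699456/3985517] → run G
t=9: vr[E=5120/3121 G=7266/3121 H=7699456/3985517] → run E
t=10: vr[G=7266/3121 H=7699456/3985517] → run H
t=11: vr[G=7266/3121 H=10895360/3985517] → run G
t=12: vr[G=10387/3121 H=10895360/3985517] → run H
t=13: vr[G=10387/3121 H=14091264/3985517] → run G
t=14: vr[H=14091264/3985517] → run H
t=15: vr[H=17287168/3985517] → run H
t=16: (idle)
t=17: (idle)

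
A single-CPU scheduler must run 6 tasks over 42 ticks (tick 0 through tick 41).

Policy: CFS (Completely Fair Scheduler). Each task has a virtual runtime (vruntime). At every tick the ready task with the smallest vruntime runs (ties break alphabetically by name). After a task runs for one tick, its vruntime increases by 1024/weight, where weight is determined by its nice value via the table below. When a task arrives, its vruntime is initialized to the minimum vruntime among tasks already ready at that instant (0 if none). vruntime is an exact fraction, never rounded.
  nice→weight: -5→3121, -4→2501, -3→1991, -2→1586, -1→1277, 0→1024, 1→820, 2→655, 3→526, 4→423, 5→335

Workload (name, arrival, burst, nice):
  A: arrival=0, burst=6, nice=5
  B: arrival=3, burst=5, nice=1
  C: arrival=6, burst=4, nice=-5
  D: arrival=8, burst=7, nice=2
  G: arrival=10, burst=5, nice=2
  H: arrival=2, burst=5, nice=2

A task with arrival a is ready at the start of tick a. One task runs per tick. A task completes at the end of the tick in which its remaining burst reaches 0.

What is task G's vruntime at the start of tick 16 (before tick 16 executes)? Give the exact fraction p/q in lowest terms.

vruntime(G, start of tick 16) = 1355454464/136965085

t=0: vr[A=0] → run A
t=1: vr[A=1024/335] → run A
t=2: vr[A=2048/335 H=2048/335] → run A
t=3: vr[A=3072/335 B=2048/335 H=2048/335] → run B
t=4: vr[A=3072/335 B=20224/2747 H=2048/335] → run H
t=5: vr[A=3072/335 B=20224/2747 H=336896/43885] → run B
t=6: vr[A=3072/335 B=118272/13735 C=336896/43885 H=336896/43885] → run C
t=7: vr[A=3072/335 B=118272/13735 C=1096390656/136965085 H=336896/43885] → run H
t=8: vr[A=3072/335 B=118272/13735 C=1096390656/136965085 D=1096390656/136965085 H=405504/43885] → run C
t=9: vr[A=3072/335 B=118272/13735 C=1141328896/136965085 D=1096390656/136965085 H=405504/43885] → run D
t=10: vr[A=3072/335 B=118272/13735 C=1141328896/136965085 D=1310516224/136965085 G=1141328896/136965085 H=405504/43885] → run C
t=11: vr[A=3072/335 B=118272/13735 C=1186267136/136965085 D=1310516224/136965085 G=1141328896/136965085 H=405504/43885] → run G
t=12: vr[A=3072/335 B=118272/13735 C=1186267136/136965085 D=1310516224/136965085 G=1355454464/136965085 H=405504/43885] → run B
t=13: vr[A=3072/335 B=135424/13735 C=1186267136/136965085 D=1310516224/136965085 G=1355454464/136965085 H=405504/43885] → run C
t=14: vr[A=3072/335 B=135424/13735 D=1310516224/136965085 G=1355454464/136965085 H=405504/43885] → run A
t=15: vr[A=4096/335 B=135424/13735 D=1310516224/136965085 G=1355454464/136965085 H=405504/43885] → run H
t=16: vr[A=4096/335 B=135424/13735 D=1310516224/136965085 G=1355454464/136965085 H=474112/43885] → run D
t=17: vr[A=4096/335 B=135424/13735 D=1524641792/136965085 G=1355454464/136965085 H=474112/43885] → run B
t=18: vr[A=4096/335 B=152576/13735 D=1524641792/136965085 G=1355454464/136965085 H=474112/43885] → run G
t=19: vr[A=4096/335 B=152576/13735 D=1524641792/136965085 G=1569580032/136965085 H=474112/43885] → run H
t=20: vr[A=4096/335 B=152576/13735 D=1524641792/136965085 G=1569580032/136965085 H=108544/8777] → run B
t=21: vr[A=4096/335 D=1524641792/136965085 G=1569580032/136965085 H=108544/8777] → run D
t=22: vr[A=4096/335 D=347753472/27393017 G=1569580032/136965085 H=108544/8777] → run G
t=23: vr[A=4096/335 D=347753472/27393017 G=356741120/27393017 H=108544/8777] → run A
t=24: vr[A=1024/67 D=347753472/27393017 G=356741120/27393017 H=108544/8777] → run H
t=25: vr[A=1024/67 D=347753472/27393017 G=356741120/27393017] → run D
t=26: vr[A=1024/67 D=1952892928/136965085 G=356741120/27393017] → run G
t=27: vr[A=1024/67 D=1952892928/136965085 G=1997831168/136965085] → run D
t=28: vr[A=1024/67 D=2167018496/136965085 G=1997831168/136965085] → run G
t=29: vr[A=1024/67 D=2167018496/136965085] → run A
t=30: vr[D=2167018496/136965085] → run D
t=31: vr[D=2381144064/136965085] → run D
t=32: (idle)
t=33: (idle)
t=34: (idle)
t=35: (idle)
t=36: (idle)
t=37: (idle)
t=38: (idle)
t=39: (idle)
t=40: (idle)
t=41: (idle)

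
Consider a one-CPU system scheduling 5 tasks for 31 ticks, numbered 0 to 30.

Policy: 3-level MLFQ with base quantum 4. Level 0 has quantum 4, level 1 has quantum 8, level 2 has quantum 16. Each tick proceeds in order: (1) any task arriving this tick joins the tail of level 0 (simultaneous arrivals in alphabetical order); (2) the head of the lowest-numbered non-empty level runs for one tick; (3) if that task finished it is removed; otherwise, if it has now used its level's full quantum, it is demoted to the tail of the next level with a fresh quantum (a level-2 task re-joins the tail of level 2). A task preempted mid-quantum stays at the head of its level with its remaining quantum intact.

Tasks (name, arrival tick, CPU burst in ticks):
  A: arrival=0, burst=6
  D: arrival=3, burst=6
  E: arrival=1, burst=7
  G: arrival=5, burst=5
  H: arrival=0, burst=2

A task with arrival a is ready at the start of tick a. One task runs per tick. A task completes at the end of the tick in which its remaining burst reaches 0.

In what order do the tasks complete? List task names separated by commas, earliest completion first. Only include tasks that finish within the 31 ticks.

completion order = H, A, E, D, G

t=0: L0/L1/L2 = AH/-/- → run A
t=1: L0/L1/L2 = AHE/-/- → run A
t=2: L0/L1/L2 = AHE/-/- → run A
t=3: L0/L1/L2 = AHED/-/- → run A
t=4: L0/L1/L2 = HED/A/- → run H
t=5: L0/L1/L2 = HEDG/A/- → run H
t=6: L0/L1/L2 = EDG/A/- → run E
t=7: L0/L1/L2 = EDG/A/- → run E
t=8: L0/L1/L2 = EDG/A/- → run E
t=9: L0/L1/L2 = EDG/A/- → run E
t=10: L0/L1/L2 = DG/AE/- → run D
t=11: L0/L1/L2 = DG/AE/- → run D
t=12: L0/L1/L2 = DG/AE/- → run D
t=13: L0/L1/L2 = DG/AE/- → run D
t=14: L0/L1/L2 = G/AED/- → run G
t=15: L0/L1/L2 = G/AED/- → run G
t=16: L0/L1/L2 = G/AED/- → run G
t=17: L0/L1/L2 = G/AED/- → run G
t=18: L0/L1/L2 = -/AEDG/- → run A
t=19: L0/L1/L2 = -/AEDG/- → run A
t=20: L0/L1/L2 = -/EDG/- → run E
t=21: L0/L1/L2 = -/EDG/- → run E
t=22: L0/L1/L2 = -/EDG/- → run E
t=23: L0/L1/L2 = -/DG/- → run D
t=24: L0/L1/L2 = -/DG/- → run D
t=25: L0/L1/L2 = -/G/- → run G
t=26: (idle)
t=27: (idle)
t=28: (idle)
t=29: (idle)
t=30: (idle)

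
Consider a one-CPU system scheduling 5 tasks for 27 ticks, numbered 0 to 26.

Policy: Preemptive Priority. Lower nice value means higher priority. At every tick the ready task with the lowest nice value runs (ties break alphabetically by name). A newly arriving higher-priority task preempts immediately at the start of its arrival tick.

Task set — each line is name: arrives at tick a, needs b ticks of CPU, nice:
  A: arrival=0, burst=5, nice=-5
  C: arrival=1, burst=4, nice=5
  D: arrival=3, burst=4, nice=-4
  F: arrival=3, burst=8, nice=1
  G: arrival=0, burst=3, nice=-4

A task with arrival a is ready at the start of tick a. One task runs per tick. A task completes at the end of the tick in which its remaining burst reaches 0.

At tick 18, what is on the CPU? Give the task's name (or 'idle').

t=0: ready={A,G} → run A
t=1: ready={A,C,G} → run A
t=2: ready={A,C,G} → run A
t=3: ready={A,C,D,F,G} → run A
t=4: ready={A,C,D,F,G} → run A
t=5: ready={C,D,F,G} → run D
t=6: ready={C,D,F,G} → run D
t=7: ready={C,D,F,G} → run D
t=8: ready={C,D,F,G} → run D
t=9: ready={C,F,G} → run G
t=10: ready={C,F,G} → run G
t=11: ready={C,F,G} → run G
t=12: ready={C,F} → run F
t=13: ready={C,F} → run F
t=14: ready={C,F} → run F
t=15: ready={C,F} → run F
t=16: ready={C,F} → run F
t=17: ready={C,F} → run F
t=18: ready={C,F} → run F
t=19: ready={C,F} → run F
t=20: ready={C} → run C
t=21: ready={C} → run C
t=22: ready={C} → run C
t=23: ready={C} → run C
t=24: (idle)
t=25: (idle)
t=26: (idle)

running at tick 18 = F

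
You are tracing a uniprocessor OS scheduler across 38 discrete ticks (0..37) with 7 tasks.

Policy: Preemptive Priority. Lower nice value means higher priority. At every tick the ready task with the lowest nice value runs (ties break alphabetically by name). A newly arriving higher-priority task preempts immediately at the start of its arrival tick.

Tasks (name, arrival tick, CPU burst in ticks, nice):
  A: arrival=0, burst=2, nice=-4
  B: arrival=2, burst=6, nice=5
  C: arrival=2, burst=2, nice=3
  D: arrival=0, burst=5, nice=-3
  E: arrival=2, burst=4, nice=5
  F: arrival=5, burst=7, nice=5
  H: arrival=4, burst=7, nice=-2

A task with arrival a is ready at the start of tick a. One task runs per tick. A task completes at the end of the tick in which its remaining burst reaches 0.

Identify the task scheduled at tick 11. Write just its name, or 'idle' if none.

t=0: ready={A,D} → run A
t=1: ready={A,D} → run A
t=2: ready={B,C,D,E} → run D
t=3: ready={B,C,D,E} → run D
t=4: ready={B,C,D,E,H} → run D
t=5: ready={B,C,D,E,F,H} → run D
t=6: ready={B,C,D,E,F,H} → run D
t=7: ready={B,C,E,F,H} → run H
t=8: ready={B,C,E,F,H} → run H
t=9: ready={B,C,E,F,H} → run H
t=10: ready={B,C,E,F,H} → run H
t=11: ready={B,C,E,F,H} → run H
t=12: ready={B,C,E,F,H} → run H
t=13: ready={B,C,E,F,H} → run H
t=14: ready={B,C,E,F} → run C
t=15: ready={B,C,E,F} → run C
t=16: ready={B,E,F} → run B
t=17: ready={B,E,F} → run B
t=18: ready={B,E,F} → run B
t=19: ready={B,E,F} → run B
t=20: ready={B,E,F} → run B
t=21: ready={B,E,F} → run B
t=22: ready={E,F} → run E
t=23: ready={E,F} → run E
t=24: ready={E,F} → run E
t=25: ready={E,F} → run E
t=26: ready={F} → run F
t=27: ready={F} → run F
t=28: ready={F} → run F
t=29: ready={F} → run F
t=30: ready={F} → run F
t=31: ready={F} → run F
t=32: ready={F} → run F
t=33: (idle)
t=34: (idle)
t=35: (idle)
t=36: (idle)
t=37: (idle)

running at tick 11 = H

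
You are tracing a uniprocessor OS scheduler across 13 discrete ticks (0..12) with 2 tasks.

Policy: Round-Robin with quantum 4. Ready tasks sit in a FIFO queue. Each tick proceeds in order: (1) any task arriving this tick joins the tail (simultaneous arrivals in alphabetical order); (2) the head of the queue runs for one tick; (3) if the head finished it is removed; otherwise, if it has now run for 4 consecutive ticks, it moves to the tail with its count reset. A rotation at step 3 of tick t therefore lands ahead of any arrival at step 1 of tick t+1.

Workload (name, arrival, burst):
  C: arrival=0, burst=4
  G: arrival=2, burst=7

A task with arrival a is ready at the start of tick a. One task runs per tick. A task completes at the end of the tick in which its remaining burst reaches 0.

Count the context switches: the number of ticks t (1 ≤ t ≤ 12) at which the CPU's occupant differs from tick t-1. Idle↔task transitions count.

context switches = 2

t=0: queue=[C] q_used=0 → run C
t=1: queue=[C] q_used=1 → run C
t=2: queue=[C,G] q_used=2 → run C
t=3: queue=[C,G] q_used=3 → run C
t=4: queue=[G] q_used=0 → run G
t=5: queue=[G] q_used=1 → run G
t=6: queue=[G] q_used=2 → run G
t=7: queue=[G] q_used=3 → run G
t=8: queue=[G] q_used=0 → run G
t=9: queue=[G] q_used=1 → run G
t=10: queue=[G] q_used=2 → run G
t=11: (idle)
t=12: (idle)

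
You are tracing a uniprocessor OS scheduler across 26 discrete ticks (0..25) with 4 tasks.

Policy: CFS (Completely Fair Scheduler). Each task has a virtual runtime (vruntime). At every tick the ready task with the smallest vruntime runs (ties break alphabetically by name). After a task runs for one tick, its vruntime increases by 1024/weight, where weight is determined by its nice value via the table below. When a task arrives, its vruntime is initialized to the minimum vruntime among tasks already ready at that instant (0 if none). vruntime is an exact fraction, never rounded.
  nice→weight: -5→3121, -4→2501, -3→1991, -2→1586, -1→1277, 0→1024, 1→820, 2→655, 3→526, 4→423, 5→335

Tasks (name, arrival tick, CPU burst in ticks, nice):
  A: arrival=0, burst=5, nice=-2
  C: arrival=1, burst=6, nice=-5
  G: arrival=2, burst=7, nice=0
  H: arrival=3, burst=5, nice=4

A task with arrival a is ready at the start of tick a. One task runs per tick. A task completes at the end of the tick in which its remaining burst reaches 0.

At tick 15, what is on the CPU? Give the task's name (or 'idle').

t=0: vr[A=0] → run A
t=1: vr[A=512/793 C=512/793] → run A
t=2: vr[A=1024/793 C=512/793 G=512/793] → run C
t=3: vr[A=1024/793 C=2409984/2474953 G=512/793 H=512/793] → run G
t=4: vr[A=1024/793 C=2409984/2474953 G=1305/793 H=512/793] → run H
t=5: vr[A=1024/793 C=2409984/2474953 G=1305/793 H=1028608/335439] → run C
t=6: vr[A=1024/793 C=3222016/2474953 G=1305/793 H=1028608/335439] → run A
t=7: vr[A=1536/793 C=3222016/2474953 G=1305/793 H=1028608/335439] → run C
t=8: vr[A=1536/793 C=4034048/2474953 G=1305/793 H=1028608/335439] → run C
t=9: vr[A=1536/793 C=4846080/2474953 G=1305/793 H=1028608/335439] → run G
t=10: vr[A=1536/793 C=4846080/2474953 G=2098/793 H=1028608/335439] → run A
t=11: vr[A=2048/793 C=4846080/2474953 G=2098/793 H=1028608/335439] → run C
t=12: vr[A=2048/793 C=5658112/2474953 G=2098/793 H=1028608/335439] → run C
t=13: vr[A=2048/793 G=2098/793 H=1028608/335439] → run A
t=14: vr[G=2098/793 H=1028608/335439] → run G
t=15: vr[G=2891/793 H=1028608/335439] → run H
t=16: vr[G=2891/793 H=1840640/335439] → run G
t=17: vr[G=3684/793 H=1840640/335439] → run G
t=18: vr[G=4477/793 H=1840640/335439] → run H
t=19: vr[G=4477/793 H=884224/111813] → run G
t=20: vr[G=5270/793 H=884224/111813] → run G
t=21: vr[H=884224/111813] → run H
t=22: vr[H=3464704/335439] → run H
t=23: (idle)
t=24: (idle)
t=25: (idle)

running at tick 15 = H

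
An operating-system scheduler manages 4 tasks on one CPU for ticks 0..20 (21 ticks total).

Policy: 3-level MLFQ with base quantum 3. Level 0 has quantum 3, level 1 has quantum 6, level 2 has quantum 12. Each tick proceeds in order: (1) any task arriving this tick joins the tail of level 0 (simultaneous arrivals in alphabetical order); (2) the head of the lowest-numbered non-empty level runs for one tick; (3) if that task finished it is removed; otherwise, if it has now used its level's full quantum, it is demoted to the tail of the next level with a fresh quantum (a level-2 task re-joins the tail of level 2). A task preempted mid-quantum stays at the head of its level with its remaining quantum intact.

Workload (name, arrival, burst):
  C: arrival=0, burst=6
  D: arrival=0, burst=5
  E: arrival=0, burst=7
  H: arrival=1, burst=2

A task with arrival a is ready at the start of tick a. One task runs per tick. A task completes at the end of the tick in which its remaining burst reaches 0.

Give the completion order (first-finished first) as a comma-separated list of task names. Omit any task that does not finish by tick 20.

completion order = H, C, D, E

t=0: L0/L1/L2 = CDE/-/- → run C
t=1: L0/L1/L2 = CDEH/-/- → run C
t=2: L0/L1/L2 = CDEH/-/- → run C
t=3: L0/L1/L2 = DEH/C/- → run D
t=4: L0/L1/L2 = DEH/C/- → run D
t=5: L0/L1/L2 = DEH/C/- → run D
t=6: L0/L1/L2 = EH/CD/- → run E
t=7: L0/L1/L2 = EH/CD/- → run E
t=8: L0/L1/L2 = EH/CD/- → run E
t=9: L0/L1/L2 = H/CDE/- → run H
t=10: L0/L1/L2 = H/CDE/- → run H
t=11: L0/L1/L2 = -/CDE/- → run C
t=12: L0/L1/L2 = -/CDE/- → run C
t=13: L0/L1/L2 = -/CDE/- → run C
t=14: L0/L1/L2 = -/DE/- → run D
t=15: L0/L1/L2 = -/DE/- → run D
t=16: L0/L1/L2 = -/E/- → run E
t=17: L0/L1/L2 = -/E/- → run E
t=18: L0/L1/L2 = -/E/- → run E
t=19: L0/L1/L2 = -/E/- → run E
t=20: (idle)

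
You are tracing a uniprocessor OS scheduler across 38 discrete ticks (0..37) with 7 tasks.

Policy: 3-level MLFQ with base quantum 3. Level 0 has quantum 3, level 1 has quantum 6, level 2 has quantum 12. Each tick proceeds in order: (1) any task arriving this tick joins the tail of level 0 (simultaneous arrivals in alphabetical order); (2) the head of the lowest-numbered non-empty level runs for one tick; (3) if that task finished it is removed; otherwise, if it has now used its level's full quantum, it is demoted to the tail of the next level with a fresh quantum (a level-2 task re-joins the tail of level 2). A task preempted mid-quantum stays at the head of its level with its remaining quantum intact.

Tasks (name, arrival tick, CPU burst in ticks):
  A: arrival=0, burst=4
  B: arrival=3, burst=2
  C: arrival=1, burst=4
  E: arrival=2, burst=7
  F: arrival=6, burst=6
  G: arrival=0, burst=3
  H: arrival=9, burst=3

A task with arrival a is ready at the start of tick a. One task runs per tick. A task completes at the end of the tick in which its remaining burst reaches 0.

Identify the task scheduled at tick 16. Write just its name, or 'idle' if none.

running at tick 16 = F

t=0: L0/L1/L2 = AG/-/- → run A
t=1: L0/L1/L2 = AGC/-/- → run A
t=2: L0/L1/L2 = AGCE/-/- → run A
t=3: L0/L1/L2 = GCEB/A/- → run G
t=4: L0/L1/L2 = GCEB/A/- → run G
t=5: L0/L1/L2 = GCEB/A/- → run G
t=6: L0/L1/L2 = CEBF/A/- → run C
t=7: L0/L1/L2 = CEBF/A/- → run C
t=8: L0/L1/L2 = CEBF/A/- → run C
t=9: L0/L1/L2 = EBFH/AC/- → run E
t=10: L0/L1/L2 = EBFH/AC/- → run E
t=11: L0/L1/L2 = EBFH/AC/- → run E
t=12: L0/L1/L2 = BFH/ACE/- → run B
t=13: L0/L1/L2 = BFH/ACE/- → run B
t=14: L0/L1/L2 = FH/ACE/- → run F
t=15: L0/L1/L2 = FH/ACE/- → run F
t=16: L0/L1/L2 = FH/ACE/- → run F
t=17: L0/L1/L2 = H/ACEF/- → run H
t=18: L0/L1/L2 = H/ACEF/- → run H
t=19: L0/L1/L2 = H/ACEF/- → run H
t=20: L0/L1/L2 = -/ACEF/- → run A
t=21: L0/L1/L2 = -/CEF/- → run C
t=22: L0/L1/L2 = -/EF/- → run E
t=23: L0/L1/L2 = -/EF/- → run E
t=24: L0/L1/L2 = -/EF/- → run E
t=25: L0/L1/L2 = -/EF/- → run E
t=26: L0/L1/L2 = -/F/- → run F
t=27: L0/L1/L2 = -/F/- → run F
t=28: L0/L1/L2 = -/F/- → run F
t=29: (idle)
t=30: (idle)
t=31: (idle)
t=32: (idle)
t=33: (idle)
t=34: (idle)
t=35: (idle)
t=36: (idle)
t=37: (idle)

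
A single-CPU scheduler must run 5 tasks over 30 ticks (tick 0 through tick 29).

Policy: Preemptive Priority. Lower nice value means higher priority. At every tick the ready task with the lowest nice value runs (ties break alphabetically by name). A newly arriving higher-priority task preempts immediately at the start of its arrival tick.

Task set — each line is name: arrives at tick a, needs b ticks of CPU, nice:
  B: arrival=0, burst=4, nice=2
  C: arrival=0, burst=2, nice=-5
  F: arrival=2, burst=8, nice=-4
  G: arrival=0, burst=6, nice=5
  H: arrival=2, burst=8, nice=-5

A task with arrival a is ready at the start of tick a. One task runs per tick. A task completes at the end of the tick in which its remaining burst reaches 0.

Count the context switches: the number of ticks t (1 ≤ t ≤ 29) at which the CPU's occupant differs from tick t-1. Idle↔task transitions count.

context switches = 5

t=0: ready={B,C,G} → run C
t=1: ready={B,C,G} → run C
t=2: ready={B,F,G,H} → run H
t=3: ready={B,F,G,H} → run H
t=4: ready={B,F,G,H} → run H
t=5: ready={B,F,G,H} → run H
t=6: ready={B,F,G,H} → run H
t=7: ready={B,F,G,H} → run H
t=8: ready={B,F,G,H} → run H
t=9: ready={B,F,G,H} → run H
t=10: ready={B,F,G} → run F
t=11: ready={B,F,G} → run F
t=12: ready={B,F,G} → run F
t=13: ready={B,F,G} → run F
t=14: ready={B,F,G} → run F
t=15: ready={B,F,G} → run F
t=16: ready={B,F,G} → run F
t=17: ready={B,F,G} → run F
t=18: ready={B,G} → run B
t=19: ready={B,G} → run B
t=20: ready={B,G} → run B
t=21: ready={B,G} → run B
t=22: ready={G} → run G
t=23: ready={G} → run G
t=24: ready={G} → run G
t=25: ready={G} → run G
t=26: ready={G} → run G
t=27: ready={G} → run G
t=28: (idle)
t=29: (idle)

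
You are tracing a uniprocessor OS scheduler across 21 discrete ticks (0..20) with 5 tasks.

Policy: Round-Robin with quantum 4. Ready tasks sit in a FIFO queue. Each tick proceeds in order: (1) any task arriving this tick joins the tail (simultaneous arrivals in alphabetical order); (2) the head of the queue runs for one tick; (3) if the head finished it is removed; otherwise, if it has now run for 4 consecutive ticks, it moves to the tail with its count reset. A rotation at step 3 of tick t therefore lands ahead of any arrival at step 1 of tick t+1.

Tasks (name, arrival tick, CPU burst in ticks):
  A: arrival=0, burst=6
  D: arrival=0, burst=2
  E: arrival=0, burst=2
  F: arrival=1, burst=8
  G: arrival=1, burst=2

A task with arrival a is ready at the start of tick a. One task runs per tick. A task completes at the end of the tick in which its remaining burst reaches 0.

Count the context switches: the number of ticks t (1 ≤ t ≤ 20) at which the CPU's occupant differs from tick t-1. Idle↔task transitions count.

t=0: queue=[A,D,E] q_used=0 → run A
t=1: queue=[A,D,E,F,G] q_used=1 → run A
t=2: queue=[A,D,E,F,G] q_used=2 → run A
t=3: queue=[A,D,E,F,G] q_used=3 → run A
t=4: queue=[D,E,F,G,A] q_used=0 → run D
t=5: queue=[D,E,F,G,A] q_used=1 → run D
t=6: queue=[E,F,G,A] q_used=0 → run E
t=7: queue=[E,F,G,A] q_used=1 → run E
t=8: queue=[F,G,A] q_used=0 → run F
t=9: queue=[F,G,A] q_used=1 → run F
t=10: queue=[F,G,A] q_used=2 → run F
t=11: queue=[F,G,A] q_used=3 → run F
t=12: queue=[G,A,F] q_used=0 → run G
t=13: queue=[G,A,F] q_used=1 → run G
t=14: queue=[A,F] q_used=0 → run A
t=15: queue=[A,F] q_used=1 → run A
t=16: queue=[F] q_used=0 → run F
t=17: queue=[F] q_used=1 → run F
t=18: queue=[F] q_used=2 → run F
t=19: queue=[F] q_used=3 → run F
t=20: (idle)

context switches = 7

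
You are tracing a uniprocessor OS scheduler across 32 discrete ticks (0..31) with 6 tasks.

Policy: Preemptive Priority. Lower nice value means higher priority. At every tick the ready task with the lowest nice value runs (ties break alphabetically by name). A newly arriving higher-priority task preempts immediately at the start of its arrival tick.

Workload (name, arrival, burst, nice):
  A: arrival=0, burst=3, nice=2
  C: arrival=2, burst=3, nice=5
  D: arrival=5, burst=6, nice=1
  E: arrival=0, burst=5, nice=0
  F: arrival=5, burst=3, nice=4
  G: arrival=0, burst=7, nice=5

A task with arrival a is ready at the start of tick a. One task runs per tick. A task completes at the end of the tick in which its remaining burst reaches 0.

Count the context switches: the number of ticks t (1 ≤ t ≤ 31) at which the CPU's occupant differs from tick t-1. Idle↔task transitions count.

context switches = 6

t=0: ready={A,E,G} → run E
t=1: ready={A,E,G} → run E
t=2: ready={A,C,E,G} → run E
t=3: ready={A,C,E,G} → run E
t=4: ready={A,C,E,G} → run E
t=5: ready={A,C,D,F,G} → run D
t=6: ready={A,C,D,F,G} → run D
t=7: ready={A,C,D,F,G} → run D
t=8: ready={A,C,D,F,G} → run D
t=9: ready={A,C,D,F,G} → run D
t=10: ready={A,C,D,F,G} → run D
t=11: ready={A,C,F,G} → run A
t=12: ready={A,C,F,G} → run A
t=13: ready={A,C,F,G} → run A
t=14: ready={C,F,G} → run F
t=15: ready={C,F,G} → run F
t=16: ready={C,F,G} → run F
t=17: ready={C,G} → run C
t=18: ready={C,G} → run C
t=19: ready={C,G} → run C
t=20: ready={G} → run G
t=21: ready={G} → run G
t=22: ready={G} → run G
t=23: ready={G} → run G
t=24: ready={G} → run G
t=25: ready={G} → run G
t=26: ready={G} → run G
t=27: (idle)
t=28: (idle)
t=29: (idle)
t=30: (idle)
t=31: (idle)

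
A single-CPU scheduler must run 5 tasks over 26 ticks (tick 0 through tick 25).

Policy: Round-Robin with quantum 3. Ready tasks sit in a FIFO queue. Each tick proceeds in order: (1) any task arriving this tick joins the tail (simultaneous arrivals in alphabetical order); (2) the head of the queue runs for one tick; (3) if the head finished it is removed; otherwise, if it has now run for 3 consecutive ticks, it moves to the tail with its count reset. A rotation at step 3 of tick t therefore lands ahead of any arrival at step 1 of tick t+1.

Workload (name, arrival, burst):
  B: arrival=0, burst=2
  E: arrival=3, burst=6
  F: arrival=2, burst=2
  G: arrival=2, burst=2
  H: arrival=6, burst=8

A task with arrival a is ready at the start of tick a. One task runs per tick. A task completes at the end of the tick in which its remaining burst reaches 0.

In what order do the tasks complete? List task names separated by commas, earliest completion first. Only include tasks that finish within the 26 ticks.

t=0: queue=[B] q_used=0 → run B
t=1: queue=[B] q_used=1 → run B
t=2: queue=[F,G] q_used=0 → run F
t=3: queue=[F,G,E] q_used=1 → run F
t=4: queue=[G,E] q_used=0 → run G
t=5: queue=[G,E] q_used=1 → run G
t=6: queue=[E,H] q_used=0 → run E
t=7: queue=[E,H] q_used=1 → run E
t=8: queue=[E,H] q_used=2 → run E
t=9: queue=[H,E] q_used=0 → run H
t=10: queue=[H,E] q_used=1 → run H
t=11: queue=[H,E] q_used=2 → run H
t=12: queue=[E,H] q_used=0 → run E
t=13: queue=[E,H] q_used=1 → run E
t=14: queue=[E,H] q_used=2 → run E
t=15: queue=[H] q_used=0 → run H
t=16: queue=[H] q_used=1 → run H
t=17: queue=[H] q_used=2 → run H
t=18: queue=[H] q_used=0 → run H
t=19: queue=[H] q_used=1 → run H
t=20: (idle)
t=21: (idle)
t=22: (idle)
t=23: (idle)
t=24: (idle)
t=25: (idle)

completion order = B, F, G, E, H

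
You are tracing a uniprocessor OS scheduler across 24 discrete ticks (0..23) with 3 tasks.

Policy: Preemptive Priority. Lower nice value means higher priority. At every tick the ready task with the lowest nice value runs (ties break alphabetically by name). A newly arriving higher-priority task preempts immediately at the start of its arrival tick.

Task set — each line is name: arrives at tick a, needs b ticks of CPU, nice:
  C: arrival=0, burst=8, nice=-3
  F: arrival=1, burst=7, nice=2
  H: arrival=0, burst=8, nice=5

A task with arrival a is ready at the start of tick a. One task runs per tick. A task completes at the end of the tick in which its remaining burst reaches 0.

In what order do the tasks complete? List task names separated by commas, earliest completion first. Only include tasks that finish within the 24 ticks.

completion order = C, F, H

t=0: ready={C,H} → run C
t=1: ready={C,F,H} → run C
t=2: ready={C,F,H} → run C
t=3: ready={C,F,H} → run C
t=4: ready={C,F,H} → run C
t=5: ready={C,F,H} → run C
t=6: ready={C,F,H} → run C
t=7: ready={C,F,H} → run C
t=8: ready={F,H} → run F
t=9: ready={F,H} → run F
t=10: ready={F,H} → run F
t=11: ready={F,H} → run F
t=12: ready={F,H} → run F
t=13: ready={F,H} → run F
t=14: ready={F,H} → run F
t=15: ready={H} → run H
t=16: ready={H} → run H
t=17: ready={H} → run H
t=18: ready={H} → run H
t=19: ready={H} → run H
t=20: ready={H} → run H
t=21: ready={H} → run H
t=22: ready={H} → run H
t=23: (idle)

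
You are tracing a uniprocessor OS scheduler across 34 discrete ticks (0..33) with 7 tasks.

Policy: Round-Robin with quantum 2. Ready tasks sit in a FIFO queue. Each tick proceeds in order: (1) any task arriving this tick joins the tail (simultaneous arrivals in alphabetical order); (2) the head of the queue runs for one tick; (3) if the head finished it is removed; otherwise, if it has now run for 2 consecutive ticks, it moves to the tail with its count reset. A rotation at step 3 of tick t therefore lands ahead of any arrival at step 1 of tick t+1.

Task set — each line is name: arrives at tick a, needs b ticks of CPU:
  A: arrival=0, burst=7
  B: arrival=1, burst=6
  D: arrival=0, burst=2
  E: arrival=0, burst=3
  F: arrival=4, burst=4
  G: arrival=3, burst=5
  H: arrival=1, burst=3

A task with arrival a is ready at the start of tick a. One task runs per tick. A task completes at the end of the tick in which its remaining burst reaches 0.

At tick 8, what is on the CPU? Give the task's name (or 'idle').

running at tick 8 = H

t=0: queue=[A,D,E] q_used=0 → run A
t=1: queue=[A,D,E,B,H] q_used=1 → run A
t=2: queue=[D,E,B,H,A] q_used=0 → run D
t=3: queue=[D,E,B,H,A,G] q_used=1 → run D
t=4: queue=[E,B,H,A,G,F] q_used=0 → run E
t=5: queue=[E,B,H,A,G,F] q_used=1 → run E
t=6: queue=[B,H,A,G,F,E] q_used=0 → run B
t=7: queue=[B,H,A,G,F,E] q_used=1 → run B
t=8: queue=[H,A,G,F,E,B] q_used=0 → run H
t=9: queue=[H,A,G,F,E,B] q_used=1 → run H
t=10: queue=[A,G,F,E,B,H] q_used=0 → run A
t=11: queue=[A,G,F,E,B,H] q_used=1 → run A
t=12: queue=[G,F,E,B,H,A] q_used=0 → run G
t=13: queue=[G,F,E,B,H,A] q_used=1 → run G
t=14: queue=[F,E,B,H,A,G] q_used=0 → run F
t=15: queue=[F,E,B,H,A,G] q_used=1 → run F
t=16: queue=[E,B,H,A,G,F] q_used=0 → run E
t=17: queue=[B,H,A,G,F] q_used=0 → run B
t=18: queue=[B,H,A,G,F] q_used=1 → run B
t=19: queue=[H,A,G,F,B] q_used=0 → run H
t=20: queue=[A,G,F,B] q_used=0 → run A
t=21: queue=[A,G,F,B] q_used=1 → run A
t=22: queue=[G,F,B,A] q_used=0 → run G
t=23: queue=[G,F,B,A] q_used=1 → run G
t=24: queue=[F,B,A,G] q_used=0 → run F
t=25: queue=[F,B,A,G] q_used=1 → run F
t=26: queue=[B,A,G] q_used=0 → run B
t=27: queue=[B,A,G] q_used=1 → run B
t=28: queue=[A,G] q_used=0 → run A
t=29: queue=[G] q_used=0 → run G
t=30: (idle)
t=31: (idle)
t=32: (idle)
t=33: (idle)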